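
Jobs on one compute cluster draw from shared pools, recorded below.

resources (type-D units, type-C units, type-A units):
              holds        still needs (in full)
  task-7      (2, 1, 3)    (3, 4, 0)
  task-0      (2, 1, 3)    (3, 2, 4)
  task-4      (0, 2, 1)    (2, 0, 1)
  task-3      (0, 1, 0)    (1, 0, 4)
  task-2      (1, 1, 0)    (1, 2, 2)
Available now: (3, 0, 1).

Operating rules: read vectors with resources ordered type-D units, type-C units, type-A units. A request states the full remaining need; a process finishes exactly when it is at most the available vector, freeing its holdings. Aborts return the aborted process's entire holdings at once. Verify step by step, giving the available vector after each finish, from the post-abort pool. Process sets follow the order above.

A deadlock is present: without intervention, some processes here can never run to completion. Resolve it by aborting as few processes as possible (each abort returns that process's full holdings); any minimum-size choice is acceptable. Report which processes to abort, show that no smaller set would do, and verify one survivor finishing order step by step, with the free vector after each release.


Minimum abort set: task-7.
Key observation: task-3 was stuck for good until task-7 gave back (2, 1, 3); in the order shown it finishes at step 1.
Why nothing smaller works: aborting no one leaves the state deadlocked as given.
One survivor order: task-3, task-0, task-4, task-2. Walking it through (post-abort pool first):
  pool = (5, 1, 4)
  task-3 needs (1, 0, 4) <= (5, 1, 4) -> finishes; pool += (0, 1, 0) = (5, 2, 4)
  task-0 needs (3, 2, 4) <= (5, 2, 4) -> finishes; pool += (2, 1, 3) = (7, 3, 7)
  task-4 needs (2, 0, 1) <= (7, 3, 7) -> finishes; pool += (0, 2, 1) = (7, 5, 8)
  task-2 needs (1, 2, 2) <= (7, 5, 8) -> finishes; pool += (1, 1, 0) = (8, 6, 8)


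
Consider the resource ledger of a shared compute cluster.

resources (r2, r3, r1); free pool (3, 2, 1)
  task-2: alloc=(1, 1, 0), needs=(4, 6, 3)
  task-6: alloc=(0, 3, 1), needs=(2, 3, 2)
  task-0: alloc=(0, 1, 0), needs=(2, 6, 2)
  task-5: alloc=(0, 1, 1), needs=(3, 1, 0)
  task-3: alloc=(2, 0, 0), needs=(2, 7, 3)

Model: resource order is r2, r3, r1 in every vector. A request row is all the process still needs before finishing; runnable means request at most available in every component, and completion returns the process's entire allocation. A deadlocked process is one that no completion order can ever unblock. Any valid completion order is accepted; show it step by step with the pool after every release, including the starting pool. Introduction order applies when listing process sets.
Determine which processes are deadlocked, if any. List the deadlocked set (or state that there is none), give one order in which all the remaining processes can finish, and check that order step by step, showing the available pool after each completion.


The deadlocked set is empty.
Key observation: there is always a runnable process — task-5 first — so the state unwinds completely.
A valid finishing order for the others: task-5, task-6, task-0, task-3, task-2. Step-by-step check:
  pool = (3, 2, 1)
  run task-5 (needs (3, 1, 0), free (3, 2, 1)); after release of (0, 1, 1) the pool is (3, 3, 2)
  run task-6 (needs (2, 3, 2), free (3, 3, 2)); after release of (0, 3, 1) the pool is (3, 6, 3)
  run task-0 (needs (2, 6, 2), free (3, 6, 3)); after release of (0, 1, 0) the pool is (3, 7, 3)
  run task-3 (needs (2, 7, 3), free (3, 7, 3)); after release of (2, 0, 0) the pool is (5, 7, 3)
  run task-2 (needs (4, 6, 3), free (5, 7, 3)); after release of (1, 1, 0) the pool is (6, 8, 3)


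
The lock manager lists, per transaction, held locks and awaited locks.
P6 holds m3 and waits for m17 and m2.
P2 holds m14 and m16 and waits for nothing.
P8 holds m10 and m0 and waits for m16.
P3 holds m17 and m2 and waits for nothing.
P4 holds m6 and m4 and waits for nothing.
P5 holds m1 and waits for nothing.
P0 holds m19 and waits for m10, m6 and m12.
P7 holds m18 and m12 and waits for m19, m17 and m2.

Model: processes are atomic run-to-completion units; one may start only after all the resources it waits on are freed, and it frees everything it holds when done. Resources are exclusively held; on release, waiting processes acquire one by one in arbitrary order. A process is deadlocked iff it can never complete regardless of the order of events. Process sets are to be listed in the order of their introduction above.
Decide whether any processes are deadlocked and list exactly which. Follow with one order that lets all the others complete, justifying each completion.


The deadlocked set is P0 and P7.
Key observation: nobody on the ring P0 -> P7 -> P0 can start until another member finishes, which never happens; no other process is dragged down with it.
One completion order for the rest: P3, P5, P4, P2, P6, P8.
Step-by-step check:
  run P3 (it waits on nothing); releases m17 and m2
  run P5 (it waits on nothing); releases m1
  run P4 (it waits on nothing); releases m6 and m4
  run P2 (it waits on nothing); releases m14 and m16
  P6: everything it awaited (m17 and m2) is free; runs, freeing m3
  P8: everything it awaited (m16) is free; runs, freeing m10 and m0


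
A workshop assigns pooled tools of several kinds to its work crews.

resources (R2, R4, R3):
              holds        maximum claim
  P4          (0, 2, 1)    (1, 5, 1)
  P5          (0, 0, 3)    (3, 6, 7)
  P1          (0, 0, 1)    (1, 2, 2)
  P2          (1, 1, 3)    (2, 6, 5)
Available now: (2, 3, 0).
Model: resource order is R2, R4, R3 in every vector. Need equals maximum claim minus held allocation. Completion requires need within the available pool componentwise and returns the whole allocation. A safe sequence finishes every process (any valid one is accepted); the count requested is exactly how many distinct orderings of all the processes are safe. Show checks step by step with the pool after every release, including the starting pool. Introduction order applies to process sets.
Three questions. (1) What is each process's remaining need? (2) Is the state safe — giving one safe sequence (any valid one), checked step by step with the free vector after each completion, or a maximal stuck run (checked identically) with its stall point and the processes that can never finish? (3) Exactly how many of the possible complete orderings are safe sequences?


(1) Remaining need (order R2, R4, R3):
  P4: (1, 3, 0)
  P5: (3, 6, 4)
  P1: (1, 2, 1)
  P2: (1, 5, 2)
(2) The state is SAFE; one workable sequence: P4, P1, P2, P5.
Key observation: P4 marks the first exact bind of the order: its need (1, 3, 0) fits the free (2, 3, 0) with zero slack on a requested resource.
Walking it through:
  pool = (2, 3, 0)
  run P4 (needs (1, 3, 0), free (2, 3, 0)); after release of (0, 2, 1) the pool is (2, 5, 1)
  run P1 (needs (1, 2, 1), free (2, 5, 1)); after release of (0, 0, 1) the pool is (2, 5, 2)
  run P2 (needs (1, 5, 2), free (2, 5, 2)); after release of (1, 1, 3) the pool is (3, 6, 5)
  run P5 (needs (3, 6, 4), free (3, 6, 5)); after release of (0, 0, 3) the pool is (3, 6, 8)
(3) The exact count: 1 of the possible complete orderings is a safe sequence.


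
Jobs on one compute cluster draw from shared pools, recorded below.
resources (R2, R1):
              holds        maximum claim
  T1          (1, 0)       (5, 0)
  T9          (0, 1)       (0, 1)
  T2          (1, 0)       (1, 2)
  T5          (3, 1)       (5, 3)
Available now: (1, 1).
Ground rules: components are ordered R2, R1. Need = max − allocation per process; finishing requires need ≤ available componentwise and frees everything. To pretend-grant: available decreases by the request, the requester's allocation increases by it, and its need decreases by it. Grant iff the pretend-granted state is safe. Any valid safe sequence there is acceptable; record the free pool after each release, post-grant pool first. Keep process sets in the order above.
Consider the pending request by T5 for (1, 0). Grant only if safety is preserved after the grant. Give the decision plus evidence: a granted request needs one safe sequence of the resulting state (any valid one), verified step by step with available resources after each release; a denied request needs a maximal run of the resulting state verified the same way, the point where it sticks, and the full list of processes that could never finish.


GRANT. The post-grant state is safe; one safe sequence: T9, T2, T5, T1.
Key observation: (0, 1) free after granting still covers T9 first, and each release covers the next.
Verifying the post-grant state step by step:
  pool = (0, 1)
  run T9 (needs (0, 0), free (0, 1)); after release of (0, 1) the pool is (0, 2)
  run T2 (needs (0, 2), free (0, 2)); after release of (1, 0) the pool is (1, 2)
  run T5 (needs (1, 2), free (1, 2)); after release of (4, 1) the pool is (5, 3)
  run T1 (needs (4, 0), free (5, 3)); after release of (1, 0) the pool is (6, 3)


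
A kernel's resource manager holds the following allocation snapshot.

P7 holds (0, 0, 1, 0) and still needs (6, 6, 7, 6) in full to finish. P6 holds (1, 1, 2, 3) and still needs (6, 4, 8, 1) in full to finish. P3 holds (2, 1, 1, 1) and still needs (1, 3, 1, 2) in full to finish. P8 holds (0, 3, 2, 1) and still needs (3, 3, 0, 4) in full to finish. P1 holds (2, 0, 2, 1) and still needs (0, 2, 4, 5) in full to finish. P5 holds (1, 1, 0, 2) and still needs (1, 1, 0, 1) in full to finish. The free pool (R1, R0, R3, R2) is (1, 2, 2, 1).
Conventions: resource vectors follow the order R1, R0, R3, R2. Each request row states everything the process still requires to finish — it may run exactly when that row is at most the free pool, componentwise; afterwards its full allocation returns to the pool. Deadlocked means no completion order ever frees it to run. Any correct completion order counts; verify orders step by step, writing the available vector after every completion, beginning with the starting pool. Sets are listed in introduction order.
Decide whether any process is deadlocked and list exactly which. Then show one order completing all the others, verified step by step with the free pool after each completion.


Nothing here is deadlocked.
Key observation: there is always a runnable process — P5 first — so the state unwinds completely.
The rest can finish in the order P5, P3, P8, P1, P7, P6. Verifying each step:
  pool = (1, 2, 2, 1)
  run P5 (needs (1, 1, 0, 1), free (1, 2, 2, 1)); after release of (1, 1, 0, 2) the pool is (2, 3, 2, 3)
  run P3 (needs (1, 3, 1, 2), free (2, 3, 2, 3)); after release of (2, 1, 1, 1) the pool is (4, 4, 3, 4)
  run P8 (needs (3, 3, 0, 4), free (4, 4, 3, 4)); after release of (0, 3, 2, 1) the pool is (4, 7, 5, 5)
  run P1 (needs (0, 2, 4, 5), free (4, 7, 5, 5)); after release of (2, 0, 2, 1) the pool is (6, 7, 7, 6)
  run P7 (needs (6, 6, 7, 6), free (6, 7, 7, 6)); after release of (0, 0, 1, 0) the pool is (6, 7, 8, 6)
  run P6 (needs (6, 4, 8, 1), free (6, 7, 8, 6)); after release of (1, 1, 2, 3) the pool is (7, 8, 10, 9)


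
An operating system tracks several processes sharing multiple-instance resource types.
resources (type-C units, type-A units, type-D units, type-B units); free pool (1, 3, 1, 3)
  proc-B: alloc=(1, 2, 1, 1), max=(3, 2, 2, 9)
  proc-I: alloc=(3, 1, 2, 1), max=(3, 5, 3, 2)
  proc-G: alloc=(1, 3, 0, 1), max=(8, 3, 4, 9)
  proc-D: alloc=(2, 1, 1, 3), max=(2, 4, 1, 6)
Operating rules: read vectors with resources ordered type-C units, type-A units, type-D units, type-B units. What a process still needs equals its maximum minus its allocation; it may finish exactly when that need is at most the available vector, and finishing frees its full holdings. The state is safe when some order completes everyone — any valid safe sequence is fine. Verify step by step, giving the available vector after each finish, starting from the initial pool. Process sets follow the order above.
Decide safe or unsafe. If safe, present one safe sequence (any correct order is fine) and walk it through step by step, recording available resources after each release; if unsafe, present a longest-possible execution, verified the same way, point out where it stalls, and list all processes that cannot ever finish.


The state is UNSAFE.
Key observation: after proc-D, proc-I complete, (6, 5, 4, 7) is the best the pool ever gets, yet each leftover process wants more type-B units.
Going as far as possible: proc-D, proc-I; after that, nothing fits. Verifying each step:
  pool = (1, 3, 1, 3)
  proc-D needs (0, 3, 0, 3) <= (1, 3, 1, 3) -> finishes; pool += (2, 1, 1, 3) = (3, 4, 2, 6)
  proc-I needs (0, 4, 1, 1) <= (3, 4, 2, 6) -> finishes; pool += (3, 1, 2, 1) = (6, 5, 4, 7)
  proc-B cannot run: need (2, 0, 1, 8) vs free (6, 5, 4, 7) (insufficient type-B units)
  proc-G cannot run: need (7, 0, 4, 8) vs free (6, 5, 4, 7) (insufficient type-C units and type-B units)
Permanently blocked: proc-B and proc-G.


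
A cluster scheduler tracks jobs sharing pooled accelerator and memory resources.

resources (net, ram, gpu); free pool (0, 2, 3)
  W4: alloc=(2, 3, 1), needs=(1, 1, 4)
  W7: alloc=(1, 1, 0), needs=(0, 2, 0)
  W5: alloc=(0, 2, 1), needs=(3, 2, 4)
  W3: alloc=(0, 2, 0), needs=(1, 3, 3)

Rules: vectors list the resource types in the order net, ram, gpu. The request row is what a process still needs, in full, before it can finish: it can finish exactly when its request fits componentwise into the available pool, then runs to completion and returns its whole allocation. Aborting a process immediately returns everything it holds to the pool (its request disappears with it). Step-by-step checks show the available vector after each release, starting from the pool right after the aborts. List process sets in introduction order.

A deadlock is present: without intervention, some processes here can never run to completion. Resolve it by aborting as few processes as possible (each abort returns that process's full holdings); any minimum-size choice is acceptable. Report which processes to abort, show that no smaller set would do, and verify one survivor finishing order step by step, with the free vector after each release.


Abort W4.
Key observation: the deadlocked W5 becomes finishable only because W4 released (2, 3, 1); it completes at step 3 below.
No smaller set exists: with zero aborts the deadlock remains.
One survivor order: W7, W3, W5. Step-by-step check (post-abort pool first):
  pool = (2, 5, 4)
  W7: need (0, 2, 0) fits (2, 5, 4); releases (1, 1, 0), pool now (3, 6, 4)
  W3: need (1, 3, 3) fits (3, 6, 4); releases (0, 2, 0), pool now (3, 8, 4)
  W5: need (3, 2, 4) fits (3, 8, 4); releases (0, 2, 1), pool now (3, 10, 5)


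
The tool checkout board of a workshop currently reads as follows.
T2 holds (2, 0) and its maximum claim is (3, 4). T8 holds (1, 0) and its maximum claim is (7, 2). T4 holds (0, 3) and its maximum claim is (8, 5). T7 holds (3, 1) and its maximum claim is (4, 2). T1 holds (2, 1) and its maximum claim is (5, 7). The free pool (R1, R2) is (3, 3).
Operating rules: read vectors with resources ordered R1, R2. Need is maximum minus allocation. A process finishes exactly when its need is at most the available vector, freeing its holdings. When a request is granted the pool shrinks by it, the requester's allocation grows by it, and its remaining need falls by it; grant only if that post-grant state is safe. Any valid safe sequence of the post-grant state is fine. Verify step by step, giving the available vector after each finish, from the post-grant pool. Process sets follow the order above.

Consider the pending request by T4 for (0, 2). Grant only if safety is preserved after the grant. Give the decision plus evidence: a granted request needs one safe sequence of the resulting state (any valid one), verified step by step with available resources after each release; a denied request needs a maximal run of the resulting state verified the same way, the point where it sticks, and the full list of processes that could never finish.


DENY: after the grant no complete ordering would exist.
Key observation: after T7, T8 the pool peaks at (7, 2), and each blocked process is short somewhere: T2 on R2; T4 on R1; T1 on R2.
On the post-grant state, T7, T8 is a maximal run — nothing extends it. Step-by-step check:
  pool = (3, 1)
  run T7 (needs (1, 1), free (3, 1)); after release of (3, 1) the pool is (6, 2)
  run T8 (needs (6, 2), free (6, 2)); after release of (1, 0) the pool is (7, 2)
  T2 still needs (1, 4) but only (7, 2) is free — short on R2
  T4 still needs (8, 0) but only (7, 2) is free — short on R1
  T1 still needs (3, 6) but only (7, 2) is free — short on R2
Had the request been granted, T2, T4 and T1 could never finish.


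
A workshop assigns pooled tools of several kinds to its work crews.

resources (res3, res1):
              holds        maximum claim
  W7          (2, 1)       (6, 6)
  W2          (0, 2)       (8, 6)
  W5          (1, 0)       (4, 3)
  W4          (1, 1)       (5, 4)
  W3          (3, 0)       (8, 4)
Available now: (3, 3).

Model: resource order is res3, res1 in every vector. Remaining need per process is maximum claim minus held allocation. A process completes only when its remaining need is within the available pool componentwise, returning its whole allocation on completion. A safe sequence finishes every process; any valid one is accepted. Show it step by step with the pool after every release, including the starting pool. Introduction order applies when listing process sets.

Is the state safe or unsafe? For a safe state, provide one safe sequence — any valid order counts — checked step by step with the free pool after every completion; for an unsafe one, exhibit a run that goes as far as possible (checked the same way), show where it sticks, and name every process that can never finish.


SAFE, for example via the order W5, W4, W3, W2, W7.
Key observation: reading the order forward, W5 is the first process whose need (3, 3) meets the free pool (3, 3) exactly on a resource it requests.
Verifying each step:
  pool = (3, 3)
  run W5 (needs (3, 3), free (3, 3)); after release of (1, 0) the pool is (4, 3)
  run W4 (needs (4, 3), free (4, 3)); after release of (1, 1) the pool is (5, 4)
  run W3 (needs (5, 4), free (5, 4)); after release of (3, 0) the pool is (8, 4)
  run W2 (needs (8, 4), free (8, 4)); after release of (0, 2) the pool is (8, 6)
  run W7 (needs (4, 5), free (8, 6)); after release of (2, 1) the pool is (10, 7)


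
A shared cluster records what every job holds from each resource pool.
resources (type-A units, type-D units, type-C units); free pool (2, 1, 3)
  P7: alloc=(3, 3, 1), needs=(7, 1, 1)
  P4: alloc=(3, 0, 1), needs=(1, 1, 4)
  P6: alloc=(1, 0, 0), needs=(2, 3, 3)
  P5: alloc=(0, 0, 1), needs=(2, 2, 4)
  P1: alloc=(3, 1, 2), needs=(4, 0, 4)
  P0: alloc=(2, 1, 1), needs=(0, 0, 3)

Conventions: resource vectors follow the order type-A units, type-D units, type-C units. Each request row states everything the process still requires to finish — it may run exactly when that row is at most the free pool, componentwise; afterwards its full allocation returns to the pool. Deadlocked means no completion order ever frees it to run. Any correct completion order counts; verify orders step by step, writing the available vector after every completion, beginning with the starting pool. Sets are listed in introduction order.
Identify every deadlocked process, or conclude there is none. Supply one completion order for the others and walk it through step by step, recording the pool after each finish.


No process is deadlocked.
Key observation: starting with P0, each completion frees enough for the next — no one is permanently blocked.
One completion order for the rest: P0, P1, P4, P5, P7, P6. Verifying each step:
  pool = (2, 1, 3)
  P0 needs (0, 0, 3) <= (2, 1, 3) -> finishes; pool += (2, 1, 1) = (4, 2, 4)
  P1 needs (4, 0, 4) <= (4, 2, 4) -> finishes; pool += (3, 1, 2) = (7, 3, 6)
  P4 needs (1, 1, 4) <= (7, 3, 6) -> finishes; pool += (3, 0, 1) = (10, 3, 7)
  P5 needs (2, 2, 4) <= (10, 3, 7) -> finishes; pool += (0, 0, 1) = (10, 3, 8)
  P7 needs (7, 1, 1) <= (10, 3, 8) -> finishes; pool += (3, 3, 1) = (13, 6, 9)
  P6 needs (2, 3, 3) <= (13, 6, 9) -> finishes; pool += (1, 0, 0) = (14, 6, 9)


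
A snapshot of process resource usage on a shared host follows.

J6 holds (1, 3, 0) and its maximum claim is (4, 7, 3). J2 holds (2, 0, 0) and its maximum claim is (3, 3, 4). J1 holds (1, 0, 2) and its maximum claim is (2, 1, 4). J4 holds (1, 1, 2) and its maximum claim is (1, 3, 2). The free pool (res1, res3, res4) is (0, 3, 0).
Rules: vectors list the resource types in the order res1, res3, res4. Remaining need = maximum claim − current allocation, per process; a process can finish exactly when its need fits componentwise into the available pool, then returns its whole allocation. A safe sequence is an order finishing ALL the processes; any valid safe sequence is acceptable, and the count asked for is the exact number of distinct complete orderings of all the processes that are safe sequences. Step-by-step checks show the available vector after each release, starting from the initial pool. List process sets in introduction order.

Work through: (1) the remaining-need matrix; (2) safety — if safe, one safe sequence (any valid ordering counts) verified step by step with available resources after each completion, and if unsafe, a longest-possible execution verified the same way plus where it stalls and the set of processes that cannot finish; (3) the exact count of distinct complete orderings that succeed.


(1) Outstanding need per process (order res1, res3, res4):
  J6: (3, 4, 3)
  J2: (1, 3, 4)
  J1: (1, 1, 2)
  J4: (0, 2, 0)
(2) The state is SAFE; one workable sequence: J4, J1, J2, J6.
Key observation: the first exact fit in this order is J1 — it needs (1, 1, 2) with (1, 4, 2) free, meeting a requested resource to the last unit.
Step-by-step check:
  pool = (0, 3, 0)
  J4: need (0, 2, 0) fits (0, 3, 0); releases (1, 1, 2), pool now (1, 4, 2)
  J1: need (1, 1, 2) fits (1, 4, 2); releases (1, 0, 2), pool now (2, 4, 4)
  J2: need (1, 3, 4) fits (2, 4, 4); releases (2, 0, 0), pool now (4, 4, 4)
  J6: need (3, 4, 3) fits (4, 4, 4); releases (1, 3, 0), pool now (5, 7, 4)
(3) The exact count: 1 of the possible complete orderings is a safe sequence.


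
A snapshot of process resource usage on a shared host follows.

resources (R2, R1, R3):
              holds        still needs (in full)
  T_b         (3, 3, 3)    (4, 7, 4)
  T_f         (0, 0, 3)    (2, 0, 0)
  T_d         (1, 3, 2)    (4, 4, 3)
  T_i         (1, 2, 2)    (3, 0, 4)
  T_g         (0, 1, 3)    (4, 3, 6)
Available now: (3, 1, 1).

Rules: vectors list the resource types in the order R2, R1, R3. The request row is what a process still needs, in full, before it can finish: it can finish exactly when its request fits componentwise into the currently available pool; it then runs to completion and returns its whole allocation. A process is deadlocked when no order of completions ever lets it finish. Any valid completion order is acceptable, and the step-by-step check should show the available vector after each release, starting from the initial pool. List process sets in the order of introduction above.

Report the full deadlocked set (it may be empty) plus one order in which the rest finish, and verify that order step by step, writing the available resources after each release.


Nothing here is deadlocked.
Key observation: T_f can run right away; the returned allocation unlocks the remaining processes in turn.
The rest can finish in the order T_f, T_i, T_g, T_d, T_b. Step-by-step check:
  pool = (3, 1, 1)
  run T_f (needs (2, 0, 0), free (3, 1, 1)); after release of (0, 0, 3) the pool is (3, 1, 4)
  run T_i (needs (3, 0, 4), free (3, 1, 4)); after release of (1, 2, 2) the pool is (4, 3, 6)
  run T_g (needs (4, 3, 6), free (4, 3, 6)); after release of (0, 1, 3) the pool is (4, 4, 9)
  run T_d (needs (4, 4, 3), free (4, 4, 9)); after release of (1, 3, 2) the pool is (5, 7, 11)
  run T_b (needs (4, 7, 4), free (5, 7, 11)); after release of (3, 3, 3) the pool is (8, 10, 14)


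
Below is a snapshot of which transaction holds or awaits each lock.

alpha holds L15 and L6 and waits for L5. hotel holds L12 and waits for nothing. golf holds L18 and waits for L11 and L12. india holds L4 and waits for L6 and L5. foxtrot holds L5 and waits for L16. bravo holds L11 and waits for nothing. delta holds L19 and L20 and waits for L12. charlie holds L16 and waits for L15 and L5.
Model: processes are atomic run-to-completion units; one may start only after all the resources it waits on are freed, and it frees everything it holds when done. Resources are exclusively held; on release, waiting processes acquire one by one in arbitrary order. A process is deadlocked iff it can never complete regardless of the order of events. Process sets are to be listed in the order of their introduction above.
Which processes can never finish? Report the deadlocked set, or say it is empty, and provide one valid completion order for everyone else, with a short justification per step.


Deadlocked: alpha, india, foxtrot and charlie.
Key observation: the wait chain closes on itself along alpha -> foxtrot -> charlie -> alpha; india waits into the deadlock from upstream.
A valid finishing order for the others: bravo, hotel, golf, delta.
Verifying each step:
  bravo: no waits; runs immediately, freeing L11
  hotel: no waits; runs immediately, freeing L12
  golf: everything it awaited (L11 and L12) is free; runs, freeing L18
  delta: everything it awaited (L12) is free; runs, freeing L19 and L20


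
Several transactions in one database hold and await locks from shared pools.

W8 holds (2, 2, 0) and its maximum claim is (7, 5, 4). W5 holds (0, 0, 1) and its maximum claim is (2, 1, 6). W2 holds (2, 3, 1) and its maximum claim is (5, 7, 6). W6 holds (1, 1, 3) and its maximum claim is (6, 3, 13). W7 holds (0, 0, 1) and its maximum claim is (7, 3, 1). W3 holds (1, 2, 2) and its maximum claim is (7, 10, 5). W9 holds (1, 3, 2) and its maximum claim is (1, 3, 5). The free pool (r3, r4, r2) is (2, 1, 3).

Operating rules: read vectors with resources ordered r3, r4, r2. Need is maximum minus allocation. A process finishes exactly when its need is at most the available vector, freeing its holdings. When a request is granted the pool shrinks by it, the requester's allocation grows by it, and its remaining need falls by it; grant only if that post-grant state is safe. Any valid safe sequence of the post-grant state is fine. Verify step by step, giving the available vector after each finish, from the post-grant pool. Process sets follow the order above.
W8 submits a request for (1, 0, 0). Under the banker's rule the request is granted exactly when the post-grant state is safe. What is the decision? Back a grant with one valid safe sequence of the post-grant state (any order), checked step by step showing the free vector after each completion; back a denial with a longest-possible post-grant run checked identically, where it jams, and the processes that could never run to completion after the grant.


DENY — the pretend-granted state is unsafe.
Key observation: the wall is r3: completing W9, W5 brings the pool only to (2, 4, 6), and all the rest need more.
On the post-grant state, W9, W5 is a maximal run — nothing extends it. Step-by-step check:
  pool = (1, 1, 3)
  run W9 (needs (0, 0, 3), free (1, 1, 3)); after release of (1, 3, 2) the pool is (2, 4, 5)
  run W5 (needs (2, 1, 5), free (2, 4, 5)); after release of (0, 0, 1) the pool is (2, 4, 6)
  W8 cannot run: need (4, 3, 4) vs free (2, 4, 6) (insufficient r3)
  W2 cannot run: need (3, 4, 5) vs free (2, 4, 6) (insufficient r3)
  W6 cannot run: need (5, 2, 10) vs free (2, 4, 6) (insufficient r3 and r2)
  W7 cannot run: need (7, 3, 0) vs free (2, 4, 6) (insufficient r3)
  W3 cannot run: need (6, 8, 3) vs free (2, 4, 6) (insufficient r3 and r4)
Post-grant, the permanently blocked set is W8, W2, W6, W7 and W3.


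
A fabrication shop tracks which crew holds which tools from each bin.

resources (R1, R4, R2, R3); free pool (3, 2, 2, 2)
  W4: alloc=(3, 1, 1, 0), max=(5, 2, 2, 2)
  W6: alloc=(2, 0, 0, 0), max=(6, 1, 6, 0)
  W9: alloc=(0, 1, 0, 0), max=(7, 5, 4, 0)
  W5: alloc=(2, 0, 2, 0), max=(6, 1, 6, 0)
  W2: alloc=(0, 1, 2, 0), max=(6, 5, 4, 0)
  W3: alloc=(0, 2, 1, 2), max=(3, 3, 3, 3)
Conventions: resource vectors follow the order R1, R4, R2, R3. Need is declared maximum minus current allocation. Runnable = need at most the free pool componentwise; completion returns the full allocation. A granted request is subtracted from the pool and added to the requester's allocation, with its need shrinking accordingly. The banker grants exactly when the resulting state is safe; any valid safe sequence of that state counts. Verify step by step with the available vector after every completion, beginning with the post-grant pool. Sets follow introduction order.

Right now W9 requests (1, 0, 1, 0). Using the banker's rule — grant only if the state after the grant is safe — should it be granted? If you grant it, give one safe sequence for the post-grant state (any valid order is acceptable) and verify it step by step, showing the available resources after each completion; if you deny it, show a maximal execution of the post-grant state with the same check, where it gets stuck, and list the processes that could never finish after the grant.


DENY: after the grant no complete ordering would exist.
Key observation: after W4, W3 the pool peaks at (5, 5, 3, 4), and each blocked process is short somewhere: W6 on R2; W9 on R1; W5 on R2; W2 on R1.
On the post-grant state, W4, W3 is a maximal run — nothing extends it. Walking it through:
  pool = (2, 2, 1, 2)
  W4: need (2, 1, 1, 2) fits (2, 2, 1, 2); releases (3, 1, 1, 0), pool now (5, 3, 2, 2)
  W3: need (3, 1, 2, 1) fits (5, 3, 2, 2); releases (0, 2, 1, 2), pool now (5, 5, 3, 4)
  W6 cannot run: need (4, 1, 6, 0) vs free (5, 5, 3, 4) (insufficient R2)
  W9 cannot run: need (6, 4, 3, 0) vs free (5, 5, 3, 4) (insufficient R1)
  W5 cannot run: need (4, 1, 4, 0) vs free (5, 5, 3, 4) (insufficient R2)
  W2 cannot run: need (6, 4, 2, 0) vs free (5, 5, 3, 4) (insufficient R1)
Post-grant, the permanently blocked set is W6, W9, W5 and W2.


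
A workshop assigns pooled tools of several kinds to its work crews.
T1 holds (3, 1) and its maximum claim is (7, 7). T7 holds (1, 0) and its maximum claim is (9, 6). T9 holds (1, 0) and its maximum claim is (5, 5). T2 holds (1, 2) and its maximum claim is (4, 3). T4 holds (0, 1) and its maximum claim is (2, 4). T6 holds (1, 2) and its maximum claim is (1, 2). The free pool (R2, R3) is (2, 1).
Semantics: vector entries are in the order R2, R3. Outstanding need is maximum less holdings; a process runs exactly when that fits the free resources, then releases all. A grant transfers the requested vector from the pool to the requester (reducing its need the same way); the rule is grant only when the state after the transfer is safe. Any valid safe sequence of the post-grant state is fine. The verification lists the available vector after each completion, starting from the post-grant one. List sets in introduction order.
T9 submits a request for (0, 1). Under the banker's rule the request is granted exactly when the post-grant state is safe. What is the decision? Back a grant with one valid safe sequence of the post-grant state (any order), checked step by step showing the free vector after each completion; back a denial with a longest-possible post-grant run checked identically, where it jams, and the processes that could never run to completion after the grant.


GRANT — the state after the grant stays safe, e.g. via T6, T2, T9, T4, T1, T7.
Key observation: after the grant the pool drops to (2, 0), which still lets T6 finish first and unwind the rest.
Check on the post-grant state, step by step:
  pool = (2, 0)
  T6 needs (0, 0) <= (2, 0) -> finishes; pool += (1, 2) = (3, 2)
  T2 needs (3, 1) <= (3, 2) -> finishes; pool += (1, 2) = (4, 4)
  T9 needs (4, 4) <= (4, 4) -> finishes; pool += (1, 1) = (5, 5)
  T4 needs (2, 3) <= (5, 5) -> finishes; pool += (0, 1) = (5, 6)
  T1 needs (4, 6) <= (5, 6) -> finishes; pool += (3, 1) = (8, 7)
  T7 needs (8, 6) <= (8, 7) -> finishes; pool += (1, 0) = (9, 7)


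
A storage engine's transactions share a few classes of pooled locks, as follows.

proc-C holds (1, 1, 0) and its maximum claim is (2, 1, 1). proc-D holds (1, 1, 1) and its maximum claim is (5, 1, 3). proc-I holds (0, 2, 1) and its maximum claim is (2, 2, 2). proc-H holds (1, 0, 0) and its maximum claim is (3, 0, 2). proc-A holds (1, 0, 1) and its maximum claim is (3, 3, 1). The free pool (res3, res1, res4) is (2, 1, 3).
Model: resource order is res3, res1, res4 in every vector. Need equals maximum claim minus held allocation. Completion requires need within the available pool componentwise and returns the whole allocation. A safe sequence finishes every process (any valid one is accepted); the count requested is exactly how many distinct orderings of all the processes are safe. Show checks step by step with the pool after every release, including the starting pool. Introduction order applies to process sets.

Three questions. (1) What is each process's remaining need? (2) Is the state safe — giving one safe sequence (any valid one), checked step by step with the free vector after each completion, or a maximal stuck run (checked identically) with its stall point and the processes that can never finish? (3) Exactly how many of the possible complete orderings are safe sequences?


(1) Outstanding need per process (order res3, res1, res4):
  proc-C: (1, 0, 1)
  proc-D: (4, 0, 2)
  proc-I: (2, 0, 1)
  proc-H: (2, 0, 2)
  proc-A: (2, 3, 0)
(2) SAFE. One safe sequence: proc-C, proc-I, proc-H, proc-A, proc-D.
Key observation: no step in this order meets a requested resource exactly; the smallest headroom is 1, first reached at proc-C (need (1, 0, 1), pool (2, 1, 3)).
Step-by-step check:
  pool = (2, 1, 3)
  proc-C: need (1, 0, 1) fits (2, 1, 3); releases (1, 1, 0), pool now (3, 2, 3)
  proc-I: need (2, 0, 1) fits (3, 2, 3); releases (0, 2, 1), pool now (3, 4, 4)
  proc-H: need (2, 0, 2) fits (3, 4, 4); releases (1, 0, 0), pool now (4, 4, 4)
  proc-A: need (2, 3, 0) fits (4, 4, 4); releases (1, 0, 1), pool now (5, 4, 5)
  proc-D: need (4, 0, 2) fits (5, 4, 5); releases (1, 1, 1), pool now (6, 5, 6)
(3) Precisely 28 of the possible complete orderings are safe sequences.


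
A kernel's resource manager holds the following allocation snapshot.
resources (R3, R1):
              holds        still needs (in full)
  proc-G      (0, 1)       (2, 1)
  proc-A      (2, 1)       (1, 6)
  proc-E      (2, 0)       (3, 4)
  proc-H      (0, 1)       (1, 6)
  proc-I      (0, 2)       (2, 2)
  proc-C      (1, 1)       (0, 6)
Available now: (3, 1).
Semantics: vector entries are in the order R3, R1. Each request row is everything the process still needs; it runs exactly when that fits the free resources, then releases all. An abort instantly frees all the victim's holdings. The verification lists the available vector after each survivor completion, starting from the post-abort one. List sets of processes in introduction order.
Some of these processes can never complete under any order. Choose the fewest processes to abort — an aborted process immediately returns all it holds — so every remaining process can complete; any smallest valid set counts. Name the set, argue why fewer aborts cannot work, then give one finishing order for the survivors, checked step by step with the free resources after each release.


Minimum abort set: proc-A and proc-C.
Key observation: proc-H was stuck for good until proc-A and proc-C gave back (3, 2); in the order shown it finishes at step 4.
Minimality, checking each single-abort alternative: proc-G alone leaves proc-A blocked (short on R1); proc-A alone leaves proc-H blocked (short on R1); proc-E alone leaves proc-A blocked (short on R1); proc-H alone leaves proc-A blocked (short on R1); proc-I alone leaves proc-A blocked (short on R1); proc-C alone leaves proc-A blocked (short on R1).
The survivors complete as proc-G, proc-E, proc-I, proc-H. Walking it through (starting from the post-abort pool):
  pool = (6, 3)
  run proc-G (needs (2, 1), free (6, 3)); after release of (0, 1) the pool is (6, 4)
  run proc-E (needs (3, 4), free (6, 4)); after release of (2, 0) the pool is (8, 4)
  run proc-I (needs (2, 2), free (8, 4)); after release of (0, 2) the pool is (8, 6)
  run proc-H (needs (1, 6), free (8, 6)); after release of (0, 1) the pool is (8, 7)


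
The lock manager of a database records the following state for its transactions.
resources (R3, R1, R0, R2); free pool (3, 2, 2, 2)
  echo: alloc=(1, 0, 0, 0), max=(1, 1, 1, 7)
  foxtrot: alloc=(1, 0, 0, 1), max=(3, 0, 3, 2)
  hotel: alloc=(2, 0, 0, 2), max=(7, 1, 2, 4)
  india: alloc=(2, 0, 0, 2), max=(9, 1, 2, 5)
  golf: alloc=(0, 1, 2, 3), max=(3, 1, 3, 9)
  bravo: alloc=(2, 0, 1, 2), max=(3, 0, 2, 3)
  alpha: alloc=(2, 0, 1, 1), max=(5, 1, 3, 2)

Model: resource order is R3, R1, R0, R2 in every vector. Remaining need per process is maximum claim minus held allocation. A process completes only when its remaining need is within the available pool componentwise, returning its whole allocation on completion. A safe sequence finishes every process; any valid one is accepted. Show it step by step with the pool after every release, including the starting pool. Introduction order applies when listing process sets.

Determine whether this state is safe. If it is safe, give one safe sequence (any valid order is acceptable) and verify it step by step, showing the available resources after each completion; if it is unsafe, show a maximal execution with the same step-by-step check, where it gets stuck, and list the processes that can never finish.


SAFE, for example via the order alpha, hotel, india, golf, foxtrot, echo, bravo.
Key observation: at alpha the run first touches a limit — (3, 1, 2, 1) against (3, 2, 2, 2), exact on a resource it actually requests.
Step-by-step check:
  pool = (3, 2, 2, 2)
  alpha: need (3, 1, 2, 1) fits (3, 2, 2, 2); releases (2, 0, 1, 1), pool now (5, 2, 3, 3)
  hotel: need (5, 1, 2, 2) fits (5, 2, 3, 3); releases (2, 0, 0, 2), pool now (7, 2, 3, 5)
  india: need (7, 1, 2, 3) fits (7, 2, 3, 5); releases (2, 0, 0, 2), pool now (9, 2, 3, 7)
  golf: need (3, 0, 1, 6) fits (9, 2, 3, 7); releases (0, 1, 2, 3), pool now (9, 3, 5, 10)
  foxtrot: need (2, 0, 3, 1) fits (9, 3, 5, 10); releases (1, 0, 0, 1), pool now (10, 3, 5, 11)
  echo: need (0, 1, 1, 7) fits (10, 3, 5, 11); releases (1, 0, 0, 0), pool now (11, 3, 5, 11)
  bravo: need (1, 0, 1, 1) fits (11, 3, 5, 11); releases (2, 0, 1, 2), pool now (13, 3, 6, 13)


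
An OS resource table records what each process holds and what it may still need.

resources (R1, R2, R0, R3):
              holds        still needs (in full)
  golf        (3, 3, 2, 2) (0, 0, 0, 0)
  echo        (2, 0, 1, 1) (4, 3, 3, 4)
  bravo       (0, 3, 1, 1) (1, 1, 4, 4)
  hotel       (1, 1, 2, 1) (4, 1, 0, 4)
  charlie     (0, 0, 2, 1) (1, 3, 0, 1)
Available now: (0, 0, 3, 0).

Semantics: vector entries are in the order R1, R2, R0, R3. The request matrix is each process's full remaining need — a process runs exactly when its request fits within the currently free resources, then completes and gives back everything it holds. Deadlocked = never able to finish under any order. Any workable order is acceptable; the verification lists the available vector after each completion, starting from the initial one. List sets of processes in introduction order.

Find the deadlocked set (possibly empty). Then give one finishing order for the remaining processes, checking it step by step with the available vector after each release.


Deadlocked set: echo, bravo and hotel.
Key observation: golf, charlie can finish, but then (3, 3, 7, 3) is all there is, and the blocked group's R3 demands exceed it.
A valid finishing order for the others: golf, charlie. Verifying each step:
  pool = (0, 0, 3, 0)
  golf needs (0, 0, 0, 0) <= (0, 0, 3, 0) -> finishes; pool += (3, 3, 2, 2) = (3, 3, 5, 2)
  charlie needs (1, 3, 0, 1) <= (3, 3, 5, 2) -> finishes; pool += (0, 0, 2, 1) = (3, 3, 7, 3)
None of the blocked processes ever fits:
  echo still needs (4, 3, 3, 4) but only (3, 3, 7, 3) is free — short on R1 and R3
  bravo still needs (1, 1, 4, 4) but only (3, 3, 7, 3) is free — short on R3
  hotel still needs (4, 1, 0, 4) but only (3, 3, 7, 3) is free — short on R1 and R3
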